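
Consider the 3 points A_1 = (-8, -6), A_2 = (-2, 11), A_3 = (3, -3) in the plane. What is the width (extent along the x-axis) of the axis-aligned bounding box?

max x = 3, min x = -8, so width = 11.

11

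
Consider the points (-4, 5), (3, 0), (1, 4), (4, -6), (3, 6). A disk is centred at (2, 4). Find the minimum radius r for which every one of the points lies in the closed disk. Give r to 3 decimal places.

The required radius is the distance from (2, 4) to the farthest point.
Squared distances: 37, 17, 1, 104, 5.
Maximum is 104, attained at (4, -6).
r = √104 ≈ 10.198.

10.198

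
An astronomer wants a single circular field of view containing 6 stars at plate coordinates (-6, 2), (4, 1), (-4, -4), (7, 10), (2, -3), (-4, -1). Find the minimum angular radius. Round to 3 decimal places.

The farthest pair is (-4, -4)–(7, 10) with squared distance 317. The circle on this segment as diameter has centre (1.5, 3) and r² = 317/4 = 79.25.
Check (-6, 2): distance² to centre = 57.25 ≤ 79.25, so it lies inside.
All remaining points lie in this disk, and no smaller disk contains both endpoints, so this is the minimum enclosing circle.
r = √(79.25) ≈ 8.902.

8.902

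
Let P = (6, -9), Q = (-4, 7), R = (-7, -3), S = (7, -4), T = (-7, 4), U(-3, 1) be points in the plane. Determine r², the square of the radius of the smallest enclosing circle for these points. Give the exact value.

89

The farthest pair is P–Q with squared distance 356. The circle on this segment as diameter has centre (1, -1) and r² = 356/4 = 89.
Check R: distance² to centre = 68 ≤ 89, so it lies inside.
All remaining points lie in this disk, and no smaller disk contains both endpoints, so this is the minimum enclosing circle.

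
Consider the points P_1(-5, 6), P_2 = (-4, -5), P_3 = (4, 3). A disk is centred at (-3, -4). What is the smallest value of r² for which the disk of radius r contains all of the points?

The required radius is the distance from (-3, -4) to the farthest point.
Squared distances: 104, 2, 98.
Maximum is 104, attained at P_1.

104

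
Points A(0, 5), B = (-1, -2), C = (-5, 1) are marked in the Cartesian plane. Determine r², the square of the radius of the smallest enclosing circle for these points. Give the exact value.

Side lengths²: AB² = 50, AC² = 41, BC² = 25.
Since AB² = 50 < 41 + 25 = 66, the triangle is acute, so the smallest enclosing circle is the circumcircle.
Circumcentre = (-87/62, 101/62), r² = 25625/1922.

25625/1922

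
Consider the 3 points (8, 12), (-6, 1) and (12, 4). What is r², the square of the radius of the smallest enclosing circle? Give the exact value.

58645/676

Call the three points A, B, C in the order given.
Side lengths²: AB² = 317, AC² = 80, BC² = 333.
Since BC² = 333 < 317 + 80 = 397, the triangle is acute, so the smallest enclosing circle is the circumcircle.
Circumcentre = (35/13, 113/26), r² = 58645/676.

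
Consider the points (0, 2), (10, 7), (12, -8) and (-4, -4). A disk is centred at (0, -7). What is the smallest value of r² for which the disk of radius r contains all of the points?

296

The required radius is the distance from (0, -7) to the farthest point.
Squared distances: 81, 296, 145, 25.
Maximum is 296, attained at (10, 7).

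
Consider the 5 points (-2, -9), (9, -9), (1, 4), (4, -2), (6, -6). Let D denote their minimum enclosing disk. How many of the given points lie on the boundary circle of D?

3

The minimum enclosing circle is determined by three boundary points: (-2, -9), (9, -9), (1, 4).
Their circumcentre is (3.5, -89/26) with r² = 20737/338.
The farthest remaining point (6, -6) is at distance² 4357/338 ≤ 20737/338.
The points at distance exactly r from the centre are (-2, -9), (9, -9), (1, 4) — 3 points.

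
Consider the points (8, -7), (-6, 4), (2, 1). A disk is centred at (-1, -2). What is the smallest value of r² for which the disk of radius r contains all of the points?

The required radius is the distance from (-1, -2) to the farthest point.
Squared distances: 106, 61, 18.
Maximum is 106, attained at (8, -7).

106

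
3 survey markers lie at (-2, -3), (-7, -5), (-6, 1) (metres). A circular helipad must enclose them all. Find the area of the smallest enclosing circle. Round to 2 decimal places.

Call the three points A, B, C in the order given.
Side lengths²: AB² = 29, AC² = 32, BC² = 37.
Since BC² = 37 < 32 + 29 = 61, the triangle is acute, so the smallest enclosing circle is the circumcircle.
Circumcentre = (-73/14, -31/14), r² = 1073/98.
Area = π·r² = π·1073/98 ≈ 34.40.

34.40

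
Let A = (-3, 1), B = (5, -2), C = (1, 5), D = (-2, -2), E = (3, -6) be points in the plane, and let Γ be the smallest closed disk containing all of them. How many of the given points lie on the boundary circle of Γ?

The minimum enclosing circle of a finite set is fixed by two of the points (as a diameter) or three (as a circumcircle).
The farthest pair is C–E with squared distance 125. The circle on this segment as diameter has centre (2, -0.5) and r² = 125/4 = 31.25.
Check A: distance² to centre = 27.25 ≤ 31.25, so it lies inside.
All remaining points lie in this disk, and no smaller disk contains both endpoints, so this is the minimum enclosing circle.
The points at distance exactly r from the centre are C, E — 2 points.

2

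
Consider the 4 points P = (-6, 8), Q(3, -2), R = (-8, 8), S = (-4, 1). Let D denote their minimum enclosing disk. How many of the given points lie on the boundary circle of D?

2

The minimum enclosing circle of a finite set is fixed by two of the points (as a diameter) or three (as a circumcircle).
The farthest pair is Q–R with squared distance 221. The circle on this segment as diameter has centre (-2.5, 3) and r² = 221/4 = 55.25.
Check P: distance² to centre = 37.25 ≤ 55.25, so it lies inside.
All remaining points lie in this disk, and no smaller disk contains both endpoints, so this is the minimum enclosing circle.
The points at distance exactly r from the centre are Q, R — 2 points.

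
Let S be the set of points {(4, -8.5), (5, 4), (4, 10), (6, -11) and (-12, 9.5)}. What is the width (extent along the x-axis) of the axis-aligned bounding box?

18

max x = 6, min x = -12, so width = 18.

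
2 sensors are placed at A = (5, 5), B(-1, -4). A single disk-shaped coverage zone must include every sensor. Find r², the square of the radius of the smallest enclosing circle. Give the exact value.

The smallest circle enclosing two points has them as diameter endpoints.
Centre = midpoint = (2, 0.5); r² = |AB|²/4 = 117/4 = 29.25.

29.25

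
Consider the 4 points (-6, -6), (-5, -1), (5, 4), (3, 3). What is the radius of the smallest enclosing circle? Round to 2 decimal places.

A smallest enclosing disk is always determined by at most three of the input points on its boundary.
The farthest pair is (-6, -6)–(5, 4) with squared distance 221. The circle on this segment as diameter has centre (-0.5, -1) and r² = 221/4 = 55.25.
Check (-5, -1): distance² to centre = 20.25 ≤ 55.25, so it lies inside.
All remaining points lie in this disk, and no smaller disk contains both endpoints, so this is the minimum enclosing circle.
r = √(55.25) ≈ 7.43.

7.43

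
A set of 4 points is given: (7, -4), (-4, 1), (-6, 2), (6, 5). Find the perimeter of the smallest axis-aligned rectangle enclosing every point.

Width = max x − min x = 7 − (-6) = 13.
Height = max y − min y = 5 − (-4) = 9.
Perimeter = 2(13 + 9) = 44.

44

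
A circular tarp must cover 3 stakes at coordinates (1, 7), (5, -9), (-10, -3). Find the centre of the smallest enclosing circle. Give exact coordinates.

Call the three points A, B, C in the order given.
Side lengths²: AB² = 272, AC² = 221, BC² = 261.
Since AB² = 272 < 261 + 221 = 482, the triangle is acute, so the smallest enclosing circle is the circumcircle.
Circumcentre = (-8/9, -71/36), r² = 108953/1296.
Centre = (-8/9, -71/36).

(-8/9, -71/36)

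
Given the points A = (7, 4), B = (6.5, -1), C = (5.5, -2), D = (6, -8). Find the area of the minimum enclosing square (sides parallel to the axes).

The bounding box has width 1.5 and height 12.
An axis-aligned square enclosing the set must have side ≥ max(width, height).
So the minimum side is max(1.5, 12) = 12.
Area = 12² = 144.

144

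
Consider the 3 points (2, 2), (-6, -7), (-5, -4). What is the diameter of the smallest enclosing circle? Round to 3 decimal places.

Call the three points A, B, C in the order given.
Side lengths²: AB² = 145, AC² = 85, BC² = 10.
Since AB² = 145 ≥ 85 + 10 = 95, the angle opposite AB is not acute, so the smallest enclosing circle has AB as diameter.
Centre = midpoint of AB = (-2, -2.5), r² = 145/4 = 36.25.
Diameter = 2r = 2√(36.25) ≈ 12.042.

12.042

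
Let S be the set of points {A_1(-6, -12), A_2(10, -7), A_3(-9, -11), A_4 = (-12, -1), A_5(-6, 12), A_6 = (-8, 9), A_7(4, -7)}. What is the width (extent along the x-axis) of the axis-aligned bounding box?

max x = 10, min x = -12, so width = 22.

22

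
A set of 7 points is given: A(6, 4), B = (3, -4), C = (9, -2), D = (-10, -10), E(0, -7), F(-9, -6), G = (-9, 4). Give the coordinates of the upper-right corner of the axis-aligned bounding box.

x-range [-10, 9], y-range [-10, 4].
The upper-right corner is (9, 4).

(9, 4)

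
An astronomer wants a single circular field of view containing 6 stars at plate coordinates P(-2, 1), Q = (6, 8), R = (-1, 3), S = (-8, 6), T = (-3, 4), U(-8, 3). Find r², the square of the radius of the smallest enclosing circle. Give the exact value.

55.25

A smallest enclosing disk is always determined by at most three of the input points on its boundary.
The farthest pair is Q–U with squared distance 221. The circle on this segment as diameter has centre (-1, 5.5) and r² = 221/4 = 55.25.
Check P: distance² to centre = 21.25 ≤ 55.25, so it lies inside.
All remaining points lie in this disk, and no smaller disk contains both endpoints, so this is the minimum enclosing circle.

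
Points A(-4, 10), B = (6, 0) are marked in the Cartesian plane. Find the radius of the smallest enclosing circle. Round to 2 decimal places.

The smallest circle enclosing two points has them as diameter endpoints.
Centre = midpoint = (1, 5); r² = |AB|²/4 = 200/4 = 50.
r = √50 ≈ 7.07.

7.07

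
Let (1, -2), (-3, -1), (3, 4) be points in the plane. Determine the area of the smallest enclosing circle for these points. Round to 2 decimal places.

47.91

Call the three points A, B, C in the order given.
Side lengths²: AB² = 17, AC² = 40, BC² = 61.
Since BC² = 61 ≥ 40 + 17 = 57, the angle opposite BC is not acute, so the smallest enclosing circle has BC as diameter.
Centre = midpoint of BC = (0, 1.5), r² = 61/4 = 15.25.
Area = π·r² = π·15.25 ≈ 47.91.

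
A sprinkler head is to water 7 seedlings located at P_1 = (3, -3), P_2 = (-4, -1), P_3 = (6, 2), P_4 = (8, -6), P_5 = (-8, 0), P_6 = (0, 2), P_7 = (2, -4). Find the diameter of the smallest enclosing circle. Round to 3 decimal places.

By Welzl's lemma the MEC is supported by two points (diametrically opposite) or three points (on a circumcircle).
The farthest pair is P_4–P_5 with squared distance 292. The circle on this segment as diameter has centre (0, -3) and r² = 292/4 = 73.
Check P_1: distance² to centre = 9 ≤ 73, so it lies inside.
All remaining points lie in this disk, and no smaller disk contains both endpoints, so this is the minimum enclosing circle.
Diameter = 2r = 2√73 ≈ 17.088.

17.088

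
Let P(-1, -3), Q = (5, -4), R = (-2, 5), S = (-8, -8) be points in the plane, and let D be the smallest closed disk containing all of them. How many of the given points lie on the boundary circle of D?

By Welzl's lemma the MEC is supported by two points (diametrically opposite) or three points (on a circumcircle).
The minimum enclosing circle is determined by three boundary points: Q, R, S.
Their circumcentre is (-147/58, -153/58) with r² = 98605/1682.
The farthest remaining point P is at distance² 4181/1682 ≤ 98605/1682.
The points at distance exactly r from the centre are Q, R, S — 3 points.

3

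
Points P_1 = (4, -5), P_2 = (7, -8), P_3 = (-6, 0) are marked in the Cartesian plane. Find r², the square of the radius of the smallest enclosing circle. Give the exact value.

Side lengths²: P_1P_2² = 18, P_1P_3² = 125, P_2P_3² = 233.
Since P_2P_3² = 233 ≥ 125 + 18 = 143, the angle opposite P_2P_3 is not acute, so the smallest enclosing circle has P_2P_3 as diameter.
Centre = midpoint of P_2P_3 = (0.5, -4), r² = 233/4 = 58.25.

58.25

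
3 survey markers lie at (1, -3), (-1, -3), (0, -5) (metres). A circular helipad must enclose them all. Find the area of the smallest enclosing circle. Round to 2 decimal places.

4.91

Call the three points A, B, C in the order given.
Side lengths²: AB² = 4, AC² = 5, BC² = 5.
Since BC² = 5 < 5 + 4 = 9, the triangle is acute, so the smallest enclosing circle is the circumcircle.
Circumcentre = (0, -3.75), r² = 1.5625.
Area = π·r² = π·1.5625 ≈ 4.91.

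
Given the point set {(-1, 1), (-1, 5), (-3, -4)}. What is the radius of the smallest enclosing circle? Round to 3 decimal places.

4.610

Call the three points A, B, C in the order given.
Side lengths²: AB² = 16, AC² = 29, BC² = 85.
Since BC² = 85 ≥ 29 + 16 = 45, the angle opposite BC is not acute, so the smallest enclosing circle has BC as diameter.
Centre = midpoint of BC = (-2, 0.5), r² = 85/4 = 21.25.
r = √(21.25) ≈ 4.610.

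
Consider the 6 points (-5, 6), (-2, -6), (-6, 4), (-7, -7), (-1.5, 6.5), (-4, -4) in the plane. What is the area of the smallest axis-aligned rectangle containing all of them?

74.25

x ranges over [-7, -1.5], width 5.5.
y ranges over [-7, 6.5], height 13.5.
Area = 5.5 × 13.5 = 74.25.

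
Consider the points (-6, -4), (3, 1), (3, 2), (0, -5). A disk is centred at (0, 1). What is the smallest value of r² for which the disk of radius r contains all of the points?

The required radius is the distance from (0, 1) to the farthest point.
Squared distances: 61, 9, 10, 36.
Maximum is 61, attained at (-6, -4).

61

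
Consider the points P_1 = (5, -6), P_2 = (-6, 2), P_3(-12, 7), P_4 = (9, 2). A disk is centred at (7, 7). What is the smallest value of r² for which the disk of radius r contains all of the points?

361

The required radius is the distance from (7, 7) to the farthest point.
Squared distances: 173, 194, 361, 29.
Maximum is 361, attained at P_3.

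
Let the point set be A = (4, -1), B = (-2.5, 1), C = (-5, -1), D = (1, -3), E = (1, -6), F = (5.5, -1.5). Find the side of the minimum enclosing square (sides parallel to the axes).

10.5

The bounding box has width 10.5 and height 7.
An axis-aligned square enclosing the set must have side ≥ max(width, height).
So the minimum side is max(10.5, 7) = 10.5.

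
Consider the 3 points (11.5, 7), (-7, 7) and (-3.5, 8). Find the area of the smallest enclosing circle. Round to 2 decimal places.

268.80

Call the three points A, B, C in the order given.
Side lengths²: AB² = 342.25, AC² = 226, BC² = 13.25.
Since AB² = 342.25 ≥ 226 + 13.25 = 239.25, the angle opposite AB is not acute, so the smallest enclosing circle has AB as diameter.
Centre = midpoint of AB = (2.25, 7), r² = 342.25/4 = 85.5625.
Area = π·r² = π·85.5625 ≈ 268.80.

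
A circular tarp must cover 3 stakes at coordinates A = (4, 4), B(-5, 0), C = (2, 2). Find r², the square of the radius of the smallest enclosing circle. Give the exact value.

Side lengths²: AB² = 97, AC² = 8, BC² = 53.
Since AB² = 97 ≥ 53 + 8 = 61, the angle opposite AB is not acute, so the smallest enclosing circle has AB as diameter.
Centre = midpoint of AB = (-0.5, 2), r² = 97/4 = 24.25.

24.25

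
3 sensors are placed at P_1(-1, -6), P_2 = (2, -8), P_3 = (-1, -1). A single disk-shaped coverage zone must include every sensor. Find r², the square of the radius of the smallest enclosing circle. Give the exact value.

14.5

Side lengths²: P_1P_2² = 13, P_1P_3² = 25, P_2P_3² = 58.
Since P_2P_3² = 58 ≥ 25 + 13 = 38, the angle opposite P_2P_3 is not acute, so the smallest enclosing circle has P_2P_3 as diameter.
Centre = midpoint of P_2P_3 = (0.5, -4.5), r² = 58/4 = 14.5.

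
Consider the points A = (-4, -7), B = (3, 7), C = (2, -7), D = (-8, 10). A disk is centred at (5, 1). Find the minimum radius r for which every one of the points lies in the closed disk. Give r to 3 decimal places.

The required radius is the distance from (5, 1) to the farthest point.
Squared distances: 145, 40, 73, 250.
Maximum is 250, attained at D.
r = √250 ≈ 15.811.

15.811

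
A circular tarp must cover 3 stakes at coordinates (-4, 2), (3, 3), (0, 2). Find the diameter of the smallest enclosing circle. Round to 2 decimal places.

7.07

Call the three points A, B, C in the order given.
Side lengths²: AB² = 50, AC² = 16, BC² = 10.
Since AB² = 50 ≥ 16 + 10 = 26, the angle opposite AB is not acute, so the smallest enclosing circle has AB as diameter.
Centre = midpoint of AB = (-0.5, 2.5), r² = 50/4 = 12.5.
Diameter = 2r = 2√(12.5) ≈ 7.07.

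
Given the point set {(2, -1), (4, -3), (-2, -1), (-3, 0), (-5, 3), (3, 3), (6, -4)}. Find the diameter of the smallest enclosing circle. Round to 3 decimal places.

13.038

The farthest pair is (-5, 3)–(6, -4) with squared distance 170. The circle on this segment as diameter has centre (0.5, -0.5) and r² = 170/4 = 42.5.
Check (2, -1): distance² to centre = 2.5 ≤ 42.5, so it lies inside.
All remaining points lie in this disk, and no smaller disk contains both endpoints, so this is the minimum enclosing circle.
Diameter = 2r = 2√(42.5) ≈ 13.038.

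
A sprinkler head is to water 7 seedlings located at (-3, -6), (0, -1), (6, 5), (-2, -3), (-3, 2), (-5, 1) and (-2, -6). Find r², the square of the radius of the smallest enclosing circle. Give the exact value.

The minimum enclosing circle of a finite set is fixed by two of the points (as a diameter) or three (as a circumcircle).
The farthest pair is (-3, -6)–(6, 5) with squared distance 202. The circle on this segment as diameter has centre (1.5, -0.5) and r² = 202/4 = 50.5.
Check (0, -1): distance² to centre = 2.5 ≤ 50.5, so it lies inside.
All remaining points lie in this disk, and no smaller disk contains both endpoints, so this is the minimum enclosing circle.

50.5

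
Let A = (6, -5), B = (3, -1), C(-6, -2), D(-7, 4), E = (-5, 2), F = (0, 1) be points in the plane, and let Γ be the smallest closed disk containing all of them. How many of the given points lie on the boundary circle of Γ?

2

The farthest pair is A–D with squared distance 250. The circle on this segment as diameter has centre (-0.5, -0.5) and r² = 250/4 = 62.5.
Check B: distance² to centre = 12.5 ≤ 62.5, so it lies inside.
All remaining points lie in this disk, and no smaller disk contains both endpoints, so this is the minimum enclosing circle.
The points at distance exactly r from the centre are A, D — 2 points.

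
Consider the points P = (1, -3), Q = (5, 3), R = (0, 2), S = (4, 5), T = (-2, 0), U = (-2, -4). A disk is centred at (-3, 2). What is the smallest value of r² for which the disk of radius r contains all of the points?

The required radius is the distance from (-3, 2) to the farthest point.
Squared distances: 41, 65, 9, 58, 5, 37.
Maximum is 65, attained at Q.

65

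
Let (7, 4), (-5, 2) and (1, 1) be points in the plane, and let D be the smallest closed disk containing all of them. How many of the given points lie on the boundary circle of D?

2

Call the three points A, B, C in the order given.
Side lengths²: AB² = 148, AC² = 45, BC² = 37.
Since AB² = 148 ≥ 45 + 37 = 82, the angle opposite AB is not acute, so the smallest enclosing circle has AB as diameter.
Centre = midpoint of AB = (1, 3), r² = 148/4 = 37.
The points at distance exactly r from the centre are (7, 4), (-5, 2) — 2 points.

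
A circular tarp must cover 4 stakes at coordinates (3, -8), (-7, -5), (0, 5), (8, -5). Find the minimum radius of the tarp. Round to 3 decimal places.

7.816

The minimum enclosing circle of a finite set is fixed by two of the points (as a diameter) or three (as a circumcircle).
The minimum enclosing circle is determined by three boundary points: (-7, -5), (0, 5), (8, -5).
Their circumcentre is (0.5, -2.8) with r² = 61.09.
The farthest remaining point (3, -8) is at distance² 33.29 ≤ 61.09.
r = √(61.09) ≈ 7.816.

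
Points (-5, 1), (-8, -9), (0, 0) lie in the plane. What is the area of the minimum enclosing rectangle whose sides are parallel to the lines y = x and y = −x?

In coordinates u = x + y, v = x − y the rectangle is axis-aligned; the map (x,y)→(u,v) scales areas by 2.
u-values: -4, -17, 0; range = 0 − (-17) = 17.
v-values: -6, 1, 0; range = 1 − (-6) = 7.
Area = (17 × 7) / 2 = 59.5.

59.5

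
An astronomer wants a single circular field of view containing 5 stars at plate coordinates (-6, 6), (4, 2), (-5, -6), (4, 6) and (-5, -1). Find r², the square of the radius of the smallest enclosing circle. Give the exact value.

By Welzl's lemma the MEC is supported by two points (diametrically opposite) or three points (on a circumcircle).
The minimum enclosing circle is determined by three boundary points: (-6, 6), (-5, -6), (4, 6).
Their circumcentre is (-1, 0.375) with r² = 56.640625.
The farthest remaining point (4, 2) is at distance² 27.640625 ≤ 56.640625.

56.640625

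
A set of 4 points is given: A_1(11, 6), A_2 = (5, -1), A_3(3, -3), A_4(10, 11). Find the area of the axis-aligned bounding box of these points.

112

x ranges over [3, 11], width 8.
y ranges over [-3, 11], height 14.
Area = 8 × 14 = 112.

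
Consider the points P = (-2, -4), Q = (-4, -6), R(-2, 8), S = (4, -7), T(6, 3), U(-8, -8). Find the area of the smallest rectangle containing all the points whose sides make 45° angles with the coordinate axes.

In coordinates u = x + y, v = x − y the rectangle is axis-aligned; the map (x,y)→(u,v) scales areas by 2.
u-values: -6, -10, 6, -3, 9, -16; range = 9 − (-16) = 25.
v-values: 2, 2, -10, 11, 3, 0; range = 11 − (-10) = 21.
Area = (25 × 21) / 2 = 262.5.

262.5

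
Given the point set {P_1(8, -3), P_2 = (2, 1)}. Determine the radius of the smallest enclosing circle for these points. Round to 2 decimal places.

The smallest circle enclosing two points has them as diameter endpoints.
Centre = midpoint = (5, -1); r² = |P_1P_2|²/4 = 52/4 = 13.
r = √13 ≈ 3.61.

3.61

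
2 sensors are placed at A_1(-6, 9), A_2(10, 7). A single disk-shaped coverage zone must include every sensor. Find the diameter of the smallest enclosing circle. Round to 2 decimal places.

16.12

The smallest circle enclosing two points has them as diameter endpoints.
Centre = midpoint = (2, 8); r² = |A_1A_2|²/4 = 260/4 = 65.
Diameter = 2r = 2√65 ≈ 16.12.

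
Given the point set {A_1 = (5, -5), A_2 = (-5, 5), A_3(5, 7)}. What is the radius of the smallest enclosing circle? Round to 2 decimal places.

Side lengths²: A_1A_2² = 200, A_1A_3² = 144, A_2A_3² = 104.
Since A_1A_2² = 200 < 144 + 104 = 248, the triangle is acute, so the smallest enclosing circle is the circumcircle.
Circumcentre = (1, 1), r² = 52.
r = √52 ≈ 7.21.

7.21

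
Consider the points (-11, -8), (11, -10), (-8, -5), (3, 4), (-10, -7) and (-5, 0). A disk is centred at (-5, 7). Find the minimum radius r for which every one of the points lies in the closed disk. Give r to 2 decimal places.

23.35

The required radius is the distance from (-5, 7) to the farthest point.
Squared distances: 261, 545, 153, 73, 221, 49.
Maximum is 545, attained at (11, -10).
r = √545 ≈ 23.35.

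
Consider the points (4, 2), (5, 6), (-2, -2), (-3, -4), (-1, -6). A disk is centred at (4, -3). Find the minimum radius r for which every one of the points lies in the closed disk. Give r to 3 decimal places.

The required radius is the distance from (4, -3) to the farthest point.
Squared distances: 25, 82, 37, 50, 34.
Maximum is 82, attained at (5, 6).
r = √82 ≈ 9.055.

9.055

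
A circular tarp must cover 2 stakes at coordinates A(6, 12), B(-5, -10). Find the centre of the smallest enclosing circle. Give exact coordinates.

(0.5, 1)

The smallest circle enclosing two points has them as diameter endpoints.
Centre = midpoint = (0.5, 1); r² = |AB|²/4 = 605/4 = 151.25.
Centre = (0.5, 1).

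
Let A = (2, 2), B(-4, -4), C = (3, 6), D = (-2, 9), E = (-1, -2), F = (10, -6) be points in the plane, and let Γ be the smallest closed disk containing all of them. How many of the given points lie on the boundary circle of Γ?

3

The minimum enclosing circle of a finite set is fixed by two of the points (as a diameter) or three (as a circumcircle).
The minimum enclosing circle is determined by three boundary points: B, D, F.
Their circumcentre is (243/62, 89/62) with r² = 177325/1922.
The farthest remaining point E is at distance² 69197/1922 ≤ 177325/1922.
The points at distance exactly r from the centre are B, D, F — 3 points.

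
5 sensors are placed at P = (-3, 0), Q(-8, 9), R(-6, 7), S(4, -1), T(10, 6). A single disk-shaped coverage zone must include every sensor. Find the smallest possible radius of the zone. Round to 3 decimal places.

9.124

The farthest pair is Q–T with squared distance 333. The circle on this segment as diameter has centre (1, 7.5) and r² = 333/4 = 83.25.
Check P: distance² to centre = 72.25 ≤ 83.25, so it lies inside.
All remaining points lie in this disk, and no smaller disk contains both endpoints, so this is the minimum enclosing circle.
r = √(83.25) ≈ 9.124.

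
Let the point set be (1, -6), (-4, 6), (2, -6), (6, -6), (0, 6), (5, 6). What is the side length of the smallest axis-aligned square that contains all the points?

12

The bounding box has width 10 and height 12.
An axis-aligned square enclosing the set must have side ≥ max(width, height).
So the minimum side is max(10, 12) = 12.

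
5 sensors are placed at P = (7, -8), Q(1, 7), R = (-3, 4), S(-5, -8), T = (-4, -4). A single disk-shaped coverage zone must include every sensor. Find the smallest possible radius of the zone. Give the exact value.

8.7

A smallest enclosing disk is always determined by at most three of the input points on its boundary.
The minimum enclosing circle is determined by three boundary points: P, Q, S.
Their circumcentre is (1, -1.7) with r² = 75.69.
The farthest remaining point R is at distance² 48.49 ≤ 75.69.
r = √(75.69) = 8.7.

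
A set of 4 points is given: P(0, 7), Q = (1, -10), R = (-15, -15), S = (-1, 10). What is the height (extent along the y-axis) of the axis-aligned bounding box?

25

max y = 10, min y = -15, so height = 25.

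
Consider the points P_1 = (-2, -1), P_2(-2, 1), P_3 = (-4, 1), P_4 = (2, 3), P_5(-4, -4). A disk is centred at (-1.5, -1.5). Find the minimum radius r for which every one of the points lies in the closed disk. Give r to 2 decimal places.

The required radius is the distance from (-1.5, -1.5) to the farthest point.
Squared distances: 0.5, 6.5, 12.5, 32.5, 12.5.
Maximum is 32.5, attained at P_4.
r = √(32.5) ≈ 5.70.

5.70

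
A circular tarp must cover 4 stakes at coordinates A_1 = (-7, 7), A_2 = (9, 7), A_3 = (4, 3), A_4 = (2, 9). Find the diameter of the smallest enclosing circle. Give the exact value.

16

The farthest pair is A_1–A_2 with squared distance 256. The circle on this segment as diameter has centre (1, 7) and r² = 256/4 = 64.
Check A_3: distance² to centre = 25 ≤ 64, so it lies inside.
All remaining points lie in this disk, and no smaller disk contains both endpoints, so this is the minimum enclosing circle.
Diameter = 2r = 2√64 = 16.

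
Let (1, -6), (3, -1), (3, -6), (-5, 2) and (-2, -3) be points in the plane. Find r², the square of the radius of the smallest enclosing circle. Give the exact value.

32

A smallest enclosing disk is always determined by at most three of the input points on its boundary.
The farthest pair is (3, -6)–(-5, 2) with squared distance 128. The circle on this segment as diameter has centre (-1, -2) and r² = 128/4 = 32.
Check (1, -6): distance² to centre = 20 ≤ 32, so it lies inside.
All remaining points lie in this disk, and no smaller disk contains both endpoints, so this is the minimum enclosing circle.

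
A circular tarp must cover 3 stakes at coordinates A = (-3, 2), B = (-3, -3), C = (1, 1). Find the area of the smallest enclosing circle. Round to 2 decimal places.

Side lengths²: AB² = 25, AC² = 17, BC² = 32.
Since BC² = 32 < 25 + 17 = 42, the triangle is acute, so the smallest enclosing circle is the circumcircle.
Circumcentre = (-1.5, -0.5), r² = 8.5.
Area = π·r² = π·8.5 ≈ 26.70.

26.70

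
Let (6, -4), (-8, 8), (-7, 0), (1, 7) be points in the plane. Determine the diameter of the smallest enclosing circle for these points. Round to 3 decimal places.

The farthest pair is (6, -4)–(-8, 8) with squared distance 340. The circle on this segment as diameter has centre (-1, 2) and r² = 340/4 = 85.
Check (-7, 0): distance² to centre = 40 ≤ 85, so it lies inside.
All remaining points lie in this disk, and no smaller disk contains both endpoints, so this is the minimum enclosing circle.
Diameter = 2r = 2√85 ≈ 18.439.

18.439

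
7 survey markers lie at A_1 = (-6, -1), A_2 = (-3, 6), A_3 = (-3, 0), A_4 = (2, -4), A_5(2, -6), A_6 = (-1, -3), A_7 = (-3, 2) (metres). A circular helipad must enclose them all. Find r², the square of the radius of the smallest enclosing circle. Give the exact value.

42.25

The minimum enclosing circle of a finite set is fixed by two of the points (as a diameter) or three (as a circumcircle).
The farthest pair is A_2–A_5 with squared distance 169. The circle on this segment as diameter has centre (-0.5, 0) and r² = 169/4 = 42.25.
Check A_1: distance² to centre = 31.25 ≤ 42.25, so it lies inside.
All remaining points lie in this disk, and no smaller disk contains both endpoints, so this is the minimum enclosing circle.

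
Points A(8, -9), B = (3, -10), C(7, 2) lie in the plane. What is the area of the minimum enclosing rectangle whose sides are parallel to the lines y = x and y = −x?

In coordinates u = x + y, v = x − y the rectangle is axis-aligned; the map (x,y)→(u,v) scales areas by 2.
u-values: -1, -7, 9; range = 9 − (-7) = 16.
v-values: 17, 13, 5; range = 17 − 5 = 12.
Area = (16 × 12) / 2 = 96.

96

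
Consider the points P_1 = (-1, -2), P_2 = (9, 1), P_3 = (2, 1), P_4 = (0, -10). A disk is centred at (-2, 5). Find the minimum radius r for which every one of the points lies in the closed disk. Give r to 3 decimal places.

15.133

The required radius is the distance from (-2, 5) to the farthest point.
Squared distances: 50, 137, 32, 229.
Maximum is 229, attained at P_4.
r = √229 ≈ 15.133.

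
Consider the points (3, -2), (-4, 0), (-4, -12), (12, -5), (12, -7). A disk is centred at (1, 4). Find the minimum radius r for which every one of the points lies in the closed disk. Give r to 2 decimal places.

The required radius is the distance from (1, 4) to the farthest point.
Squared distances: 40, 41, 281, 202, 242.
Maximum is 281, attained at (-4, -12).
r = √281 ≈ 16.76.

16.76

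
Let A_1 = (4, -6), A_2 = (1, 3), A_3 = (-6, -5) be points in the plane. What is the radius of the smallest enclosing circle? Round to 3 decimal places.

Side lengths²: A_1A_2² = 90, A_1A_3² = 101, A_2A_3² = 113.
Since A_2A_3² = 113 < 101 + 90 = 191, the triangle is acute, so the smallest enclosing circle is the circumcircle.
Circumcentre = (-41/58, -149/58), r² = 57065/1682.
r = √(57065/1682) ≈ 5.825.

5.825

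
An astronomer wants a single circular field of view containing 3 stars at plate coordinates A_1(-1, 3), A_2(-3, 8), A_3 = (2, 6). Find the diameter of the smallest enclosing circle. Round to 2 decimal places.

Side lengths²: A_1A_2² = 29, A_1A_3² = 18, A_2A_3² = 29.
Since A_2A_3² = 29 < 29 + 18 = 47, the triangle is acute, so the smallest enclosing circle is the circumcircle.
Circumcentre = (-13/14, 83/14), r² = 841/98.
Diameter = 2r = 2√(841/98) ≈ 5.86.

5.86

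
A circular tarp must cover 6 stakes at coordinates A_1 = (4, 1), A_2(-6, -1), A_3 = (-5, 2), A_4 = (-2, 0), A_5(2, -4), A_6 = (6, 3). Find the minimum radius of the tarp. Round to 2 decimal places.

6.32

The farthest pair is A_2–A_6 with squared distance 160. The circle on this segment as diameter has centre (0, 1) and r² = 160/4 = 40.
Check A_1: distance² to centre = 16 ≤ 40, so it lies inside.
All remaining points lie in this disk, and no smaller disk contains both endpoints, so this is the minimum enclosing circle.
r = √40 ≈ 6.32.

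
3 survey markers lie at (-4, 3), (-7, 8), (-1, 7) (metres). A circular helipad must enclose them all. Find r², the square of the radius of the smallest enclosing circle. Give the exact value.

15725/1458

Call the three points A, B, C in the order given.
Side lengths²: AB² = 34, AC² = 25, BC² = 37.
Since BC² = 37 < 34 + 25 = 59, the triangle is acute, so the smallest enclosing circle is the circumcircle.
Circumcentre = (-227/54, 113/18), r² = 15725/1458.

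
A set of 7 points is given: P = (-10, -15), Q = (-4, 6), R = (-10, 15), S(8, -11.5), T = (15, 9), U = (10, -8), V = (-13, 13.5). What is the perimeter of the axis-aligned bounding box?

116

Width = max x − min x = 15 − (-13) = 28.
Height = max y − min y = 15 − (-15) = 30.
Perimeter = 2(28 + 30) = 116.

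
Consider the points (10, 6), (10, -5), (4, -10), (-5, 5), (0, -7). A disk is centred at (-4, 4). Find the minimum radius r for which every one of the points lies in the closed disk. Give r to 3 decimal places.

16.643

The required radius is the distance from (-4, 4) to the farthest point.
Squared distances: 200, 277, 260, 2, 137.
Maximum is 277, attained at (10, -5).
r = √277 ≈ 16.643.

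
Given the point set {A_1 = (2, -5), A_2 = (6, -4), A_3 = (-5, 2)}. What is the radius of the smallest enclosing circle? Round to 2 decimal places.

Side lengths²: A_1A_2² = 17, A_1A_3² = 98, A_2A_3² = 157.
Since A_2A_3² = 157 ≥ 98 + 17 = 115, the angle opposite A_2A_3 is not acute, so the smallest enclosing circle has A_2A_3 as diameter.
Centre = midpoint of A_2A_3 = (0.5, -1), r² = 157/4 = 39.25.
r = √(39.25) ≈ 6.26.

6.26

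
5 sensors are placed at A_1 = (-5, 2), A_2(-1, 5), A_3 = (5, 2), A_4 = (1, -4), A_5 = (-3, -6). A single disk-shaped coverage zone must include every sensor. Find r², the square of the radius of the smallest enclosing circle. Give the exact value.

The minimum enclosing circle of a finite set is fixed by two of the points (as a diameter) or three (as a circumcircle).
The minimum enclosing circle is determined by three boundary points: A_2, A_3, A_5.
Their circumcentre is (-1/6, -5/6) with r² = 625/18.
The farthest remaining point A_1 is at distance² 565/18 ≤ 625/18.

625/18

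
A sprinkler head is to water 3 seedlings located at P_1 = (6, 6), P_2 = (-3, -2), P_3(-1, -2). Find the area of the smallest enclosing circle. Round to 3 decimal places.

113.883

Side lengths²: P_1P_2² = 145, P_1P_3² = 113, P_2P_3² = 4.
Since P_1P_2² = 145 ≥ 113 + 4 = 117, the angle opposite P_1P_2 is not acute, so the smallest enclosing circle has P_1P_2 as diameter.
Centre = midpoint of P_1P_2 = (1.5, 2), r² = 145/4 = 36.25.
Area = π·r² = π·36.25 ≈ 113.883.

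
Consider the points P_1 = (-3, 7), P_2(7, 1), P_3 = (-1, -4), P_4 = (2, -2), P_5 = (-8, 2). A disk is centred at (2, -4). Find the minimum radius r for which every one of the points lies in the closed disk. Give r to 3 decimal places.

The required radius is the distance from (2, -4) to the farthest point.
Squared distances: 146, 50, 9, 4, 136.
Maximum is 146, attained at P_1.
r = √146 ≈ 12.083.

12.083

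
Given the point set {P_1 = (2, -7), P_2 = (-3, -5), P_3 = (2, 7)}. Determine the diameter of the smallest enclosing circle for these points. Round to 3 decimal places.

14.001

Side lengths²: P_1P_2² = 29, P_1P_3² = 196, P_2P_3² = 169.
Since P_1P_3² = 196 < 169 + 29 = 198, the triangle is acute, so the smallest enclosing circle is the circumcircle.
Circumcentre = (1.9, 0), r² = 49.01.
Diameter = 2r = 2√(49.01) ≈ 14.001.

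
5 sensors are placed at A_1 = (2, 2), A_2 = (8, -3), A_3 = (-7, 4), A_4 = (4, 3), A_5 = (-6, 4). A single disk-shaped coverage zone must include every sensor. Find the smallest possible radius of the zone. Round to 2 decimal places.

8.28

By Welzl's lemma the MEC is supported by two points (diametrically opposite) or three points (on a circumcircle).
The farthest pair is A_2–A_3 with squared distance 274. The circle on this segment as diameter has centre (0.5, 0.5) and r² = 274/4 = 68.5.
Check A_1: distance² to centre = 4.5 ≤ 68.5, so it lies inside.
All remaining points lie in this disk, and no smaller disk contains both endpoints, so this is the minimum enclosing circle.
r = √(68.5) ≈ 8.28.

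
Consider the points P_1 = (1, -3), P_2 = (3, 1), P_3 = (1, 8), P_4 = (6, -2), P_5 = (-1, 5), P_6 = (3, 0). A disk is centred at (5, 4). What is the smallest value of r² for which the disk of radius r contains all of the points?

The required radius is the distance from (5, 4) to the farthest point.
Squared distances: 65, 13, 32, 37, 37, 20.
Maximum is 65, attained at P_1.

65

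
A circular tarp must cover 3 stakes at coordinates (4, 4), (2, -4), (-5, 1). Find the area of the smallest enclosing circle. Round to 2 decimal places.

81.66

Call the three points A, B, C in the order given.
Side lengths²: AB² = 68, AC² = 90, BC² = 74.
Since AC² = 90 < 74 + 68 = 142, the triangle is acute, so the smallest enclosing circle is the circumcircle.
Circumcentre = (1/11, 8/11), r² = 3145/121.
Area = π·r² = π·3145/121 ≈ 81.66.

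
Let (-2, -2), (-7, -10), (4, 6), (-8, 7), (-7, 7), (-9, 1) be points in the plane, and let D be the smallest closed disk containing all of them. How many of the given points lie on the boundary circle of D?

A smallest enclosing disk is always determined by at most three of the input points on its boundary.
The minimum enclosing circle is determined by three boundary points: (-7, -10), (4, 6), (-8, 7).
Their circumcentre is (-37/14, -17/14) with r² = 9425/98.
The farthest remaining point (-7, 7) is at distance² 8473/98 ≤ 9425/98.
The points at distance exactly r from the centre are (-7, -10), (4, 6), (-8, 7) — 3 points.

3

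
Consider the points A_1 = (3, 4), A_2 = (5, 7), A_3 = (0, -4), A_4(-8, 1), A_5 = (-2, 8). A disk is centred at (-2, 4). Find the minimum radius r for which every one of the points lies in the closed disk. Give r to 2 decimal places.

8.25

The required radius is the distance from (-2, 4) to the farthest point.
Squared distances: 25, 58, 68, 45, 16.
Maximum is 68, attained at A_3.
r = √68 ≈ 8.25.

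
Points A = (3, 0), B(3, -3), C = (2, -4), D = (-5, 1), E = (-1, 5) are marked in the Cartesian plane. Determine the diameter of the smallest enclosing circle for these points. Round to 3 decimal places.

By Welzl's lemma the MEC is supported by two points (diametrically opposite) or three points (on a circumcircle).
The minimum enclosing circle is determined by three boundary points: C, D, E.
Their circumcentre is (-0.25, 0.25) with r² = 23.125.
The farthest remaining point B is at distance² 21.125 ≤ 23.125.
Diameter = 2r = 2√(23.125) ≈ 9.618.

9.618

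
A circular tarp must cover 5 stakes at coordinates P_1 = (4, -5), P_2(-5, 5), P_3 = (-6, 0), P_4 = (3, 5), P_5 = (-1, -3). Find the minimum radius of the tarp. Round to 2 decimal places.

The farthest pair is P_1–P_2 with squared distance 181. The circle on this segment as diameter has centre (-0.5, 0) and r² = 181/4 = 45.25.
Check P_3: distance² to centre = 30.25 ≤ 45.25, so it lies inside.
All remaining points lie in this disk, and no smaller disk contains both endpoints, so this is the minimum enclosing circle.
r = √(45.25) ≈ 6.73.

6.73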